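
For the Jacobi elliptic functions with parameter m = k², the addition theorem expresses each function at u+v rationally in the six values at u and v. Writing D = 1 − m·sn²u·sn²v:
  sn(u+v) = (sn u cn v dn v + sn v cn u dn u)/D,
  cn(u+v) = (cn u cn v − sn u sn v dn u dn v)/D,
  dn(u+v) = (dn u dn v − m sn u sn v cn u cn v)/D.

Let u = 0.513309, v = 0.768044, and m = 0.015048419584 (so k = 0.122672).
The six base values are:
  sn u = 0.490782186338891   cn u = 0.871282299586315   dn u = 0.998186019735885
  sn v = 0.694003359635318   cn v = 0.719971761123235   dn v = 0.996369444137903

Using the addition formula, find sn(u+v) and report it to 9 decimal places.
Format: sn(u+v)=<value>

sn(u+v)=0.957313706

m = k² = 0.015048419584
D = 1 − m·sn²u·sn²v = 0.998254211535528
sn(u+v) = (sn u·cn v·dn v + sn v·cn u·dn u)/D = 0.9556424390993385/0.998254211535528 = 0.9573137063247211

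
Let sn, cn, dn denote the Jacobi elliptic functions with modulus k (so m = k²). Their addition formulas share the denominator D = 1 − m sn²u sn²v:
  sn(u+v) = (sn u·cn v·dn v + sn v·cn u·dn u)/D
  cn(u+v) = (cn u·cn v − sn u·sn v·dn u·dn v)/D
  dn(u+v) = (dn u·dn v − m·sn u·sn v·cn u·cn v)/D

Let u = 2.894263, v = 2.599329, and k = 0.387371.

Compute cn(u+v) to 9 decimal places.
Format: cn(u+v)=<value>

sn u = 0.3662811925247902, cn u = -0.930504211706007, dn u = 0.9898829026739509
sn v = 0.6165411332464221, cn v = -0.7873226981455683, dn v = 0.9710613558918801
m = k² = 0.150056291641
D = 1 − m·sn²u·sn²v = 0.9923474255905556
cn(u+v) = (cn u·cn v − sn u·sn v·dn u·dn v)/D = 0.5155334058128104/0.9923474255905556 = 0.5195089869921428

cn(u+v)=0.519508987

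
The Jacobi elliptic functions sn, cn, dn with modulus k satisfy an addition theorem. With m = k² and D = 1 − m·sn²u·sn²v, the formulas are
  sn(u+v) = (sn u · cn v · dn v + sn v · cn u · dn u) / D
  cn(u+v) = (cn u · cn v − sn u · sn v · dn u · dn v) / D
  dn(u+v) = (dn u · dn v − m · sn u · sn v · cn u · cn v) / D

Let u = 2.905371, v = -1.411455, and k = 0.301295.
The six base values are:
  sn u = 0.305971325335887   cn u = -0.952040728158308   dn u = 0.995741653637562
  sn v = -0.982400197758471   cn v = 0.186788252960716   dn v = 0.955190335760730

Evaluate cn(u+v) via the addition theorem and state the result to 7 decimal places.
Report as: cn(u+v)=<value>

m = k² = 0.090778677025
D = 1 − m·sn²u·sn²v = 0.9917979542572313
cn(u+v) = (cn u·cn v − sn u·sn v·dn u·dn v)/D = 0.1080644512626547/0.9917979542572313 = 0.1089581308358167

cn(u+v)=0.1089581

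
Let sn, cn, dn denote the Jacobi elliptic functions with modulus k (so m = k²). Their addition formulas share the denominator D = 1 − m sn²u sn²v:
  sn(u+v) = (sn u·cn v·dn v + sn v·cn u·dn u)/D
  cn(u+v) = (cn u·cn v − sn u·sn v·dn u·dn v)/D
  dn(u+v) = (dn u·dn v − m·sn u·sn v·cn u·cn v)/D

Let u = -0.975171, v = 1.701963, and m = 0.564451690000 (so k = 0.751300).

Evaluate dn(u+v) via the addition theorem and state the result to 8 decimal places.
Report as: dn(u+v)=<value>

dn(u+v)=0.87678345

sn u = -0.7856273761927565, cn u = 0.6186999480980139, dn u = 0.8072264621430622
sn v = 0.9902444061120389, cn v = 0.1393413655875938, dn v = 0.6682123263879027
m = k² = 0.56445169
D = 1 − m·sn²u·sn²v = 0.6583788184952939
dn(u+v) = (dn u·dn v − m·sn u·sn v·cn u·cn v)/D = 0.5772556487400341/0.6583788184952939 = 0.8767834452197832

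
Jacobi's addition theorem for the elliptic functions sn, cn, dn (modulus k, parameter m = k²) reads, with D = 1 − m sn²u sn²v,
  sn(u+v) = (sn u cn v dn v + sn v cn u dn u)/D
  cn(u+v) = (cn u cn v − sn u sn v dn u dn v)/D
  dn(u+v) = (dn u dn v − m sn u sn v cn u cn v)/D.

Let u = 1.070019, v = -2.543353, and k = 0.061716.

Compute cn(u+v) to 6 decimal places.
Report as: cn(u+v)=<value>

sn u = 0.8769128311810424, cn u = 0.4806494424318504, dn u = 0.9985344631308525
sn v = -0.5655576130480171, cn v = -0.8247087887996765, dn v = 0.9993906713692184
m = k² = 0.003808864656
D = 1 − m·sn²u·sn²v = 0.9990631671818396
cn(u+v) = (cn u·cn v − sn u·sn v·dn u·dn v)/D = 0.09852033241889178/0.9990631671818396 = 0.09861271604757308

cn(u+v)=0.098613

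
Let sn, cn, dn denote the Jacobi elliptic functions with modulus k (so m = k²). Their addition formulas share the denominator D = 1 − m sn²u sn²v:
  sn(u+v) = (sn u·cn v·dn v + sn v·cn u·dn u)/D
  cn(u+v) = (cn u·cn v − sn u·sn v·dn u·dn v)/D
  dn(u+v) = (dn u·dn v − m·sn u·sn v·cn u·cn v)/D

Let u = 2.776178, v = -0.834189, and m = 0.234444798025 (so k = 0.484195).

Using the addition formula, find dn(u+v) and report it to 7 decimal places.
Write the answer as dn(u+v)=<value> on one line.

dn(u+v)=0.8820211

sn u = 0.5409793057686661, cn u = -0.8410359033537463, dn u = 0.9650843027733016
sn v = -0.7274085027093771, cn v = 0.6862046853425749, dn v = 0.9359219169890322
m = k² = 0.234444798025
D = 1 − m·sn²u·sn²v = 0.9636956511437192
dn(u+v) = (dn u·dn v − m·sn u·sn v·cn u·cn v)/D = 0.8499998980793532/0.9636956511437192 = 0.8820210997845313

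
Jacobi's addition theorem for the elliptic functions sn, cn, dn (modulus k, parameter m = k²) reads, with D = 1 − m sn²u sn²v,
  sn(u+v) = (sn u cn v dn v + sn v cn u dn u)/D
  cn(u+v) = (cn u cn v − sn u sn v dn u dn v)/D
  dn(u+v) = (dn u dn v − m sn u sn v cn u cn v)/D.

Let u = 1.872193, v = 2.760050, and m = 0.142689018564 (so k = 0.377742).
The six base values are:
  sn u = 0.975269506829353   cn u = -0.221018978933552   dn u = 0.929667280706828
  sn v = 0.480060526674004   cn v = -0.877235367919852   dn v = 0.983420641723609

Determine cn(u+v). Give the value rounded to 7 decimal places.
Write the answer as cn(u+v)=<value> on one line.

cn(u+v)=-0.2417178

m = k² = 0.142689018564
D = 1 − m·sn²u·sn²v = 0.9687225141316024
cn(u+v) = (cn u·cn v − sn u·sn v·dn u·dn v)/D = -0.2341574429298794/0.9687225141316024 = -0.2417177669704379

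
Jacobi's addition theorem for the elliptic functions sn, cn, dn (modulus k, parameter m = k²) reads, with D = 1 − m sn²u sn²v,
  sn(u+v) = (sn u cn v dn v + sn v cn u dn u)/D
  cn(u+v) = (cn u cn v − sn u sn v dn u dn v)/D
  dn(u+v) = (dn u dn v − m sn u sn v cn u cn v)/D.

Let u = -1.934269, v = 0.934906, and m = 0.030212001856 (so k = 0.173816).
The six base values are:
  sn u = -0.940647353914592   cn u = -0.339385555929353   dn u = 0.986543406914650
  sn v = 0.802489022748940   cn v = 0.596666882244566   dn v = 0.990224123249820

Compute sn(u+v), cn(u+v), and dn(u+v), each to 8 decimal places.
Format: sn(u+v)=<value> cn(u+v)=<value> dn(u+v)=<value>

m = k² = 0.030212001856
D = 1 − m·sn²u·sn²v = 0.9827848274604433
sn(u+v) = (sn u·cn v·dn v + sn v·cn u·dn u)/D = -0.8244546197386167/0.9827848274604433 = -0.8388963654119911
cn(u+v) = (cn u·cn v − sn u·sn v·dn u·dn v)/D = 0.5349211129485414/0.9827848274604433 = 0.5442911795156624
dn(u+v) = (dn u·dn v − m·sn u·sn v·cn u·cn v)/D = 0.9722809015071677/0.9827848274604433 = 0.9893120796538769

sn(u+v)=-0.83889637 cn(u+v)=0.54429118 dn(u+v)=0.98931208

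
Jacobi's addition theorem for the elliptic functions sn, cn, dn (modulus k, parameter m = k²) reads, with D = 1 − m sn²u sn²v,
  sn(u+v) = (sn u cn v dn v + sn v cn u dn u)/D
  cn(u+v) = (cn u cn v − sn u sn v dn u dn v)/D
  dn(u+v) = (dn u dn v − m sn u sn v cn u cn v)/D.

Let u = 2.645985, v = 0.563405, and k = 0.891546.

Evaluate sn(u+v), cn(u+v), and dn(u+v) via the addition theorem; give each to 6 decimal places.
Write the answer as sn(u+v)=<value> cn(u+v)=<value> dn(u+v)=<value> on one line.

sn u = 0.9829064276495555, cn u = -0.1841058241479315, dn u = 0.4817543764118184
sn v = 0.515320408742241, cn v = 0.8569975941236531, dn v = 0.8882130239996949
m = k² = 0.794854270116
D = 1 − m·sn²u·sn²v = 0.7960768424609135
sn(u+v) = (sn u·cn v·dn v + sn v·cn u·dn u)/D = 0.7024791401643434/0.7960768424609135 = 0.8824262969297896
cn(u+v) = (cn u·cn v − sn u·sn v·dn u·dn v)/D = -0.3745148818625275/0.7960768424609135 = -0.4704506674315372
dn(u+v) = (dn u·dn v − m·sn u·sn v·cn u·cn v)/D = 0.4914225109405427/0.7960768424609135 = 0.6173053714530969

sn(u+v)=0.882426 cn(u+v)=-0.470451 dn(u+v)=0.617305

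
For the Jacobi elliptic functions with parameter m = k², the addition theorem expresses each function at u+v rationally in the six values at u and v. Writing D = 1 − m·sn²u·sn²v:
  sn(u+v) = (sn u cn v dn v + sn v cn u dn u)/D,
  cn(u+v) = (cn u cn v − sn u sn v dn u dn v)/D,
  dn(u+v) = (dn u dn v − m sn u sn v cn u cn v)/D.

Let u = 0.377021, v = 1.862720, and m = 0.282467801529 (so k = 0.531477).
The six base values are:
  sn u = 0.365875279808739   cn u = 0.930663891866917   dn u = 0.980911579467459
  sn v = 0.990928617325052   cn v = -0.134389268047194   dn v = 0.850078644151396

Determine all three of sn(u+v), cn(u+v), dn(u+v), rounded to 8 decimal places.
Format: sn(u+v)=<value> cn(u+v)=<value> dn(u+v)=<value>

m = k² = 0.282467801529
D = 1 − m·sn²u·sn²v = 0.9628704379753145
sn(u+v) = (sn u·cn v·dn v + sn v·cn u·dn u)/D = 0.8628196107569101/0.9628704379753145 = 0.8960910800950674
cn(u+v) = (cn u·cn v − sn u·sn v·dn u·dn v)/D = -0.4273895174428919/0.9628704379753145 = -0.4438702244733876
dn(u+v) = (dn u·dn v − m·sn u·sn v·cn u·cn v)/D = 0.8466605907482481/0.9628704379753145 = 0.8793089468283731

sn(u+v)=0.89609108 cn(u+v)=-0.44387022 dn(u+v)=0.87930895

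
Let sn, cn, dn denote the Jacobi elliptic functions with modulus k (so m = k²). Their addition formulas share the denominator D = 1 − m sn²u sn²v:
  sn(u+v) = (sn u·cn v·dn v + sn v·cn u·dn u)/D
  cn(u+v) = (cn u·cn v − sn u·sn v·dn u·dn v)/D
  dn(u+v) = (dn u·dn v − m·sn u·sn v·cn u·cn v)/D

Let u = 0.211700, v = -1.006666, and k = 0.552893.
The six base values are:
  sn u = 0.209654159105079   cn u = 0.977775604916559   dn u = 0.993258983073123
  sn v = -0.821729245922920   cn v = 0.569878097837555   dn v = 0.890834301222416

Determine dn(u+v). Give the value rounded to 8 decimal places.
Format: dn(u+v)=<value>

m = k² = 0.305690669449
D = 1 − m·sn²u·sn²v = 0.9909270893102035
dn(u+v) = (dn u·dn v − m·sn u·sn v·cn u·cn v)/D = 0.9141742707179091/0.9909270893102035 = 0.9225444339747306

dn(u+v)=0.92254443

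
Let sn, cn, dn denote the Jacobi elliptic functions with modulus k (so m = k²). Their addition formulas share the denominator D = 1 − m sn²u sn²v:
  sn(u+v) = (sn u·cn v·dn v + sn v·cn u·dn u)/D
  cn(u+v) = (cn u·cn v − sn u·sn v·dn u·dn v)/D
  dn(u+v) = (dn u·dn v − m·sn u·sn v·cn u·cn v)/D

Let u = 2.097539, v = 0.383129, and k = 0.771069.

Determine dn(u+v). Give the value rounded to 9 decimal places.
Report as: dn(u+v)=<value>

sn u = 0.9951848066891909, cn u = -0.098016327899987, dn u = 0.6412211267299971
sn v = 0.3688191561668892, cn v = 0.9295011726965942, dn v = 0.95871015514543
m = k² = 0.594547402761
D = 1 − m·sn²u·sn²v = 0.9199021423699207
dn(u+v) = (dn u·dn v − m·sn u·sn v·cn u·cn v)/D = 0.6346268393697379/0.9199021423699207 = 0.6898851629313143

dn(u+v)=0.689885163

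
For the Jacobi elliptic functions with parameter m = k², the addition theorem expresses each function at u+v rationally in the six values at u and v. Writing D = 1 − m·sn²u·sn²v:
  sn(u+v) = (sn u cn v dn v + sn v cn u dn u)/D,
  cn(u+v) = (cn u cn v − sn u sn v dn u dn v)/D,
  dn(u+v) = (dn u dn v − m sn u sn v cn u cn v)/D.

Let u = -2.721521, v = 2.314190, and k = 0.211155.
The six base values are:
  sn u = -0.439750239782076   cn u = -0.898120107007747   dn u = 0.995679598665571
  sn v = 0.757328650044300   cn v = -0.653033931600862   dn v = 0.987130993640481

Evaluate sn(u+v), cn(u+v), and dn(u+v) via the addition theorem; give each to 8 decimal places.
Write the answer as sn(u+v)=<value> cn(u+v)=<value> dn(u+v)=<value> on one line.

m = k² = 0.044586434025
D = 1 − m·sn²u·sn²v = 0.9950548020271616
sn(u+v) = (sn u·cn v·dn v + sn v·cn u·dn u)/D = -0.3937572598938315/0.9950548020271616 = -0.3957141446799261
cn(u+v) = (cn u·cn v − sn u·sn v·dn u·dn v)/D = 0.9138321942885441/0.9950548020271616 = 0.9183737342173035
dn(u+v) = (dn u·dn v − m·sn u·sn v·cn u·cn v)/D = 0.9915750930693286/0.9950548020271616 = 0.9965029976733502

sn(u+v)=-0.39571414 cn(u+v)=0.91837373 dn(u+v)=0.99650300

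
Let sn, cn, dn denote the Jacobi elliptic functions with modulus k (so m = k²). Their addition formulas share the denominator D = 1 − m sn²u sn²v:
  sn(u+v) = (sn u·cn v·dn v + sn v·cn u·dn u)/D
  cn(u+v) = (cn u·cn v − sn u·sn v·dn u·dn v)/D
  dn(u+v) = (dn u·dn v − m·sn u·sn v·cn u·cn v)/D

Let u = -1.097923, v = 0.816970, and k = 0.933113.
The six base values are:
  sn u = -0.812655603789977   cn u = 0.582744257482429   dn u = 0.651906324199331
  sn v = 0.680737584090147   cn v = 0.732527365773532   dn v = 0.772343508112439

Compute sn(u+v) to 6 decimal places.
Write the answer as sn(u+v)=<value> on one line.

sn(u+v)=-0.274236

m = k² = 0.870699870769
D = 1 − m·sn²u·sn²v = 0.7335344882108128
sn(u+v) = (sn u·cn v·dn v + sn v·cn u·dn u)/D = -0.2011616959323976/0.7335344882108128 = -0.2742361799825629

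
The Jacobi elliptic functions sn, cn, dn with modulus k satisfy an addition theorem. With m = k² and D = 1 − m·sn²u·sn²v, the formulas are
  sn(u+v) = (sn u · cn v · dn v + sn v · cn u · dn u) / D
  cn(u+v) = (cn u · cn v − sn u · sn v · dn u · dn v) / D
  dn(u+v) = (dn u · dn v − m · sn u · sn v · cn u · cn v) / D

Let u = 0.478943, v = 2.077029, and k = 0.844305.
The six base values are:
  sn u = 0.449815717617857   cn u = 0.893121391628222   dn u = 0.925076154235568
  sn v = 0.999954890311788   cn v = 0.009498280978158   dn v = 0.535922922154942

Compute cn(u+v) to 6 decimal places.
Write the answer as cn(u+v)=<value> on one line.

m = k² = 0.712850933025
D = 1 − m·sn²u·sn²v = 0.8557789035531289
cn(u+v) = (cn u·cn v − sn u·sn v·dn u·dn v)/D = -0.2145117429121144/0.8557789035531289 = -0.2506625742016752

cn(u+v)=-0.250663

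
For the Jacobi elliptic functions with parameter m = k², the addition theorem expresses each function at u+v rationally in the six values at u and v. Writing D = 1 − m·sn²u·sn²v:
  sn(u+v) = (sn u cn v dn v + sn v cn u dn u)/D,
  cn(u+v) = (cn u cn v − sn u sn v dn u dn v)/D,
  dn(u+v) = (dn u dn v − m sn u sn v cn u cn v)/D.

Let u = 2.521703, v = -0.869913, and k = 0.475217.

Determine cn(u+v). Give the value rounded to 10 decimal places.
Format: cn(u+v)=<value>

cn(u+v)=0.0185616521

sn u = 0.7213554886698353, cn u = -0.6925649853738659, dn u = 0.9394082668108315
sn v = -0.7504243920640497, cn v = 0.6609563009725389, dn v = 0.9342516521320699
m = k² = 0.225831197089
D = 1 − m·sn²u·sn²v = 0.9338246111365993
cn(u+v) = (cn u·cn v − sn u·sn v·dn u·dn v)/D = 0.01733332753281129/0.9338246111365993 = 0.01856165207695065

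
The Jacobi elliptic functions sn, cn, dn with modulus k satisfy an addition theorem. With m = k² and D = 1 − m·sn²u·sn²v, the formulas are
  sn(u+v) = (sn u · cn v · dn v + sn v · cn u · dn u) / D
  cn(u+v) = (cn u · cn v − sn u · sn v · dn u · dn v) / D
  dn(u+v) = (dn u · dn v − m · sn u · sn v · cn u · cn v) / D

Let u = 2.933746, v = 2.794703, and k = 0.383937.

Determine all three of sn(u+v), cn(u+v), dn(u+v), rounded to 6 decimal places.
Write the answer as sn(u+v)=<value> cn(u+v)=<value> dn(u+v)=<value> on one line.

sn(u+v)=-0.714822 cn(u+v)=0.699306 dn(u+v)=0.961602

sn u = 0.3272874466046508, cn u = -0.9449248262666231, dn u = 0.9920736501160137
sn v = 0.4536736213751488, cn v = -0.8911679108161144, dn v = 0.9847134607653159
m = k² = 0.147407619969
D = 1 − m·sn²u·sn²v = 0.9967501322642796
sn(u+v) = (sn u·cn v·dn v + sn v·cn u·dn u)/D = -0.7124990156295612/0.9967501322642796 = -0.7148220928860116
cn(u+v) = (cn u·cn v − sn u·sn v·dn u·dn v)/D = 0.6970336999713608/0.9967501322642796 = 0.6993063531257686
dn(u+v) = (dn u·dn v − m·sn u·sn v·cn u·cn v)/D = 0.9584772471825327/0.9967501322642796 = 0.9616023275614684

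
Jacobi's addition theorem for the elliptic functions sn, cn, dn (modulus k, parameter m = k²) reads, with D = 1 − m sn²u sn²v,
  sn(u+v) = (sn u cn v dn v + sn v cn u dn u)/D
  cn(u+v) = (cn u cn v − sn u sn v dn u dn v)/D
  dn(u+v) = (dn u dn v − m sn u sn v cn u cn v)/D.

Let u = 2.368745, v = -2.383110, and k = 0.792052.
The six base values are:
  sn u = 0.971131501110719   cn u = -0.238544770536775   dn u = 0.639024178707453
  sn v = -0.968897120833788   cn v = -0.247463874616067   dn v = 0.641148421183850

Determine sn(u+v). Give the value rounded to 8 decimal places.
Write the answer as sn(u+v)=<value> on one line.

sn(u+v)=-0.01436420

m = k² = 0.627346370704
D = 1 − m·sn²u·sn²v = 0.4445834657211086
sn(u+v) = (sn u·cn v·dn v + sn v·cn u·dn u)/D = -0.00638608407160418/0.4445834657211086 = -0.01436419607113826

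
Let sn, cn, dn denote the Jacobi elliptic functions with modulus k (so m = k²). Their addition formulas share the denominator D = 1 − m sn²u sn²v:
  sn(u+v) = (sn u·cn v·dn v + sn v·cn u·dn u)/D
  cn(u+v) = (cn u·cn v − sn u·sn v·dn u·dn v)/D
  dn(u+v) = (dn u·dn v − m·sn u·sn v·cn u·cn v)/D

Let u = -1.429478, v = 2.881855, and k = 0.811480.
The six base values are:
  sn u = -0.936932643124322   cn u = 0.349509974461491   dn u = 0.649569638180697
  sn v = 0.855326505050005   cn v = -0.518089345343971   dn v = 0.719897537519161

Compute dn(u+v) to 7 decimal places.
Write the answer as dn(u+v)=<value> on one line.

m = k² = 0.6584997904
D = 1 − m·sn²u·sn²v = 0.5771014052844915
dn(u+v) = (dn u·dn v − m·sn u·sn v·cn u·cn v)/D = 0.3720670955975674/0.5771014052844915 = 0.6447170153989676

dn(u+v)=0.6447170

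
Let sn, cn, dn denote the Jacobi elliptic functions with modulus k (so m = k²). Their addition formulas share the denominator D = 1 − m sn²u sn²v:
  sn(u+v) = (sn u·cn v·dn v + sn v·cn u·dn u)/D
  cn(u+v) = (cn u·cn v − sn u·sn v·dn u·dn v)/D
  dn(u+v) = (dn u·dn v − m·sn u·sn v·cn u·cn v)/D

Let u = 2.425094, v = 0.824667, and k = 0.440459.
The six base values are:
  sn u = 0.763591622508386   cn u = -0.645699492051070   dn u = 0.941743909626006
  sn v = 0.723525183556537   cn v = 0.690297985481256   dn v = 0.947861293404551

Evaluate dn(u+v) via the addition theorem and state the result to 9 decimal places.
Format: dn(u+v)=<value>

m = k² = 0.194004130681
D = 1 − m·sn²u·sn²v = 0.9407837922836791
dn(u+v) = (dn u·dn v − m·sn u·sn v·cn u·cn v)/D = 0.9404167354888813/0.9407837922836791 = 0.9996098393724378

dn(u+v)=0.999609839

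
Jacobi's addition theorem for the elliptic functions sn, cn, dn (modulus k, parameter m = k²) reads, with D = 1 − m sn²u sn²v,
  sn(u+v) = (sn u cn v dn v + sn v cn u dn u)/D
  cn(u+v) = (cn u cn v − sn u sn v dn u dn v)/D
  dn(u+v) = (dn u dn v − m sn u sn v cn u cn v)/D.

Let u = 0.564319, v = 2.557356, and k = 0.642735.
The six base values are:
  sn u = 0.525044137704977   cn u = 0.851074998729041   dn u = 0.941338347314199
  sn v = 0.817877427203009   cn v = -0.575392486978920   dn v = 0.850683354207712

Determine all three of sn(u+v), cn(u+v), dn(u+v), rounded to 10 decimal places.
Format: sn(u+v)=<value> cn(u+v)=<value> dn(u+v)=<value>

sn(u+v)=0.4310845276 cn(u+v)=-0.9023115482 dn(u+v)=0.9608488380

m = k² = 0.413108280225
D = 1 − m·sn²u·sn²v = 0.9238215780634971
sn(u+v) = (sn u·cn v·dn v + sn v·cn u·dn u)/D = 0.3982451885877093/0.9238215780634971 = 0.4310845276232947
cn(u+v) = (cn u·cn v − sn u·sn v·dn u·dn v)/D = -0.8335748783777435/0.9238215780634971 = -0.9023115482159147
dn(u+v) = (dn u·dn v − m·sn u·sn v·cn u·cn v)/D = 0.8876528898443688/0.9238215780634971 = 0.960848838046255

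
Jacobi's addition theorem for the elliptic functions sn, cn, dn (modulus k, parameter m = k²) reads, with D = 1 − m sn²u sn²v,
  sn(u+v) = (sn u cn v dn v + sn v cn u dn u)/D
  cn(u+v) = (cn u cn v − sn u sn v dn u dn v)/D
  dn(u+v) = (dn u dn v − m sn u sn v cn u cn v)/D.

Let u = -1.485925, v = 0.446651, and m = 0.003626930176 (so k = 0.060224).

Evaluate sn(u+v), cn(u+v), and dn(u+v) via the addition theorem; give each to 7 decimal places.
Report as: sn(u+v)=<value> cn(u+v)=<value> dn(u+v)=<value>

sn(u+v)=-0.8617595 cn(u+v)=0.5073170 dn(u+v)=0.9986524

sn u = -0.9962920477462577, cn u = 0.08603578091450423, dn u = 0.9981983354652042
sn v = 0.4319008266214626, cn v = 0.901921102959509, dn v = 0.9996616620254936
m = k² = 0.003626930176
D = 1 − m·sn²u·sn²v = 0.9993284465368921
sn(u+v) = (sn u·cn v·dn v + sn v·cn u·dn u)/D = -0.8611808229321436/0.9993284465368921 = -0.8617595405359568
cn(u+v) = (cn u·cn v − sn u·sn v·dn u·dn v)/D = 0.5069762659846651/0.9993284465368921 = 0.5073169564436582
dn(u+v) = (dn u·dn v − m·sn u·sn v·cn u·cn v)/D = 0.9979817107999952/0.9993284465368921 = 0.9986523592502906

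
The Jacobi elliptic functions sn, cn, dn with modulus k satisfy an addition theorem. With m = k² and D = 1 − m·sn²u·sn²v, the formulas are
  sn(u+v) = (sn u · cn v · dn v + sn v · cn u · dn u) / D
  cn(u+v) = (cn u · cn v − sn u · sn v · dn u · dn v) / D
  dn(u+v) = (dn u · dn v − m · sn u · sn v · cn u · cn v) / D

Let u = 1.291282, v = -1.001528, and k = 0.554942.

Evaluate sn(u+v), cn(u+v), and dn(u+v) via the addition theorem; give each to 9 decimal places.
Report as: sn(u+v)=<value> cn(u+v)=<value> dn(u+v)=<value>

sn u = 0.9363482510632842, cn u = 0.3510725747345253, dn u = 0.8543981067569061
sn v = -0.8189344334801596, cn v = 0.5738870913869122, dn v = 0.8907665784763044
m = k² = 0.307960623364
D = 1 − m·sn²u·sn²v = 0.8189209273914636
sn(u+v) = (sn u·cn v·dn v + sn v·cn u·dn u)/D = 0.2330166157460288/0.8189209273914636 = 0.2845410441375145
cn(u+v) = (cn u·cn v − sn u·sn v·dn u·dn v)/D = 0.7850698963187688/0.8189209273914636 = 0.9586638588165995
dn(u+v) = (dn u·dn v − m·sn u·sn v·cn u·cn v)/D = 0.808647158180228/0.8189209273914636 = 0.9874545040093664

sn(u+v)=0.284541044 cn(u+v)=0.958663859 dn(u+v)=0.987454504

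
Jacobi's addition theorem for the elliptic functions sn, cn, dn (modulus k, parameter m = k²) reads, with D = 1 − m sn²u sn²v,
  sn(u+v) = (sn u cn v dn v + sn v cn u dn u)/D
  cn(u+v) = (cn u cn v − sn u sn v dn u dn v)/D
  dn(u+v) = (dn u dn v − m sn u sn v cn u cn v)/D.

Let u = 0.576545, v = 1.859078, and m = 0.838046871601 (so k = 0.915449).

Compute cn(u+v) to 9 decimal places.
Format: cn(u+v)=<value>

cn(u+v)=-0.033001009

sn u = 0.5241844628195053, cn u = 0.8516047492461668, dn u = 0.8773428092434446
sn v = 0.97888558858879, cn v = 0.2044089148084745, dn v = 0.4438121726215682
m = k² = 0.838046871601
D = 1 − m·sn²u·sn²v = 0.7793517604473713
cn(u+v) = (cn u·cn v − sn u·sn v·dn u·dn v)/D = -0.02571939451675211/0.7793517604473713 = -0.03300100907193487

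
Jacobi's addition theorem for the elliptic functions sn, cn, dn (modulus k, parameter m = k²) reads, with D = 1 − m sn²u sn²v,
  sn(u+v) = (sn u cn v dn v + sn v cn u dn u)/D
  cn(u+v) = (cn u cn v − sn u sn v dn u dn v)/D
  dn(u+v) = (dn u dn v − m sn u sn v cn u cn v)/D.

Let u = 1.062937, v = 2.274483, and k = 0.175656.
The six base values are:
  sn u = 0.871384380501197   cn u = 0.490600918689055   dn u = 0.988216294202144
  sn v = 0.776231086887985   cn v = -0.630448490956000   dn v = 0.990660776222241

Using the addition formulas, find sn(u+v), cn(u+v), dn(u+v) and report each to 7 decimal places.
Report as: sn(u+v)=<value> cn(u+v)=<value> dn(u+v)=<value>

sn(u+v)=-0.1703042 cn(u+v)=-0.9853915 dn(u+v)=0.9995524

m = k² = 0.030855030336
D = 1 − m·sn²u·sn²v = 0.9858834821095113
sn(u+v) = (sn u·cn v·dn v + sn v·cn u·dn u)/D = -0.167900126818841/0.9858834821095113 = -0.1703042295217101
cn(u+v) = (cn u·cn v − sn u·sn v·dn u·dn v)/D = -0.9714812338437589/0.9858834821095113 = -0.9853915310205465
dn(u+v) = (dn u·dn v − m·sn u·sn v·cn u·cn v)/D = 0.9854422474334329/0.9858834821095113 = 0.9995524474402043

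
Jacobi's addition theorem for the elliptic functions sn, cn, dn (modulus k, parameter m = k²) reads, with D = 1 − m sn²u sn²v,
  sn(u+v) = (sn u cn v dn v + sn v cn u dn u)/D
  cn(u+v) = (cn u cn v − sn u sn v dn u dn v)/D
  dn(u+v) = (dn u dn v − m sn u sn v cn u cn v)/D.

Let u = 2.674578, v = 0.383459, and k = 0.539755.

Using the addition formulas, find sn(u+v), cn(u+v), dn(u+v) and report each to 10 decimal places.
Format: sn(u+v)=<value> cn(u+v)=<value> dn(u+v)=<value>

sn(u+v)=0.3499127168 cn(u+v)=-0.9367823070 dn(u+v)=0.9820026497

sn u = 0.6634184122532496, cn u = -0.748248628654525, dn u = 0.933689603127222
sn v = 0.3716684897363176, cn v = 0.9283655173136951, dn v = 0.9796711987802935
m = k² = 0.291335460025
D = 1 − m·sn²u·sn²v = 0.9822874995120366
sn(u+v) = (sn u·cn v·dn v + sn v·cn u·dn u)/D = 0.3437148876221457/0.9822874995120366 = 0.3499127167890157
cn(u+v) = (cn u·cn v − sn u·sn v·dn u·dn v)/D = -0.9201895498887743/0.9822874995120366 = -0.9367823069578813
dn(u+v) = (dn u·dn v − m·sn u·sn v·cn u·cn v)/D = 0.9646089272858646/0.9822874995120366 = 0.9820026496978186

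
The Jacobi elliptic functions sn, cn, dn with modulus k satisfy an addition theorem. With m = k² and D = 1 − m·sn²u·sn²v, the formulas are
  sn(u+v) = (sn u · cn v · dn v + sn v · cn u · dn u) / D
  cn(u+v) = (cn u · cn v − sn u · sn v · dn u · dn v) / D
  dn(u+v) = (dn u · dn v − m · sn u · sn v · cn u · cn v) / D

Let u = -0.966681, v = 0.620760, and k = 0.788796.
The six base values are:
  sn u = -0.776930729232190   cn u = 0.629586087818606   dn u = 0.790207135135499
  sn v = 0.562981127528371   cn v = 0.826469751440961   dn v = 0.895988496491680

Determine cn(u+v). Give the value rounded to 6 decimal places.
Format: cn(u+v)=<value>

cn(u+v)=0.942172

m = k² = 0.622199129616
D = 1 − m·sn²u·sn²v = 0.8809630829951656
cn(u+v) = (cn u·cn v − sn u·sn v·dn u·dn v)/D = 0.8300183911183334/0.8809630829951656 = 0.9421715928167767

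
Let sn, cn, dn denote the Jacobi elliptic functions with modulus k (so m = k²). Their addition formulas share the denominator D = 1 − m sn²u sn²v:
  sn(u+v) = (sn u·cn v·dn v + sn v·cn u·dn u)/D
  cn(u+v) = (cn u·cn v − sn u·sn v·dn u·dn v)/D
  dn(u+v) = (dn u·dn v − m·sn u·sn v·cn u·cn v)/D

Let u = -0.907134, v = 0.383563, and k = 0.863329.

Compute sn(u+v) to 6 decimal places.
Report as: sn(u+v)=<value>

sn u = -0.7375888418613661, cn u = 0.6752501020818943, dn u = 0.7710440271098173
sn v = 0.3679368320903751, cn v = 0.9298507878102266, dn v = 0.9482078549271545
m = k² = 0.745336962241
D = 1 − m·sn²u·sn²v = 0.9451056224601475
sn(u+v) = (sn u·cn v·dn v + sn v·cn u·dn u)/D = -0.4587606359331904/0.9451056224601475 = -0.4854067365920628

sn(u+v)=-0.485407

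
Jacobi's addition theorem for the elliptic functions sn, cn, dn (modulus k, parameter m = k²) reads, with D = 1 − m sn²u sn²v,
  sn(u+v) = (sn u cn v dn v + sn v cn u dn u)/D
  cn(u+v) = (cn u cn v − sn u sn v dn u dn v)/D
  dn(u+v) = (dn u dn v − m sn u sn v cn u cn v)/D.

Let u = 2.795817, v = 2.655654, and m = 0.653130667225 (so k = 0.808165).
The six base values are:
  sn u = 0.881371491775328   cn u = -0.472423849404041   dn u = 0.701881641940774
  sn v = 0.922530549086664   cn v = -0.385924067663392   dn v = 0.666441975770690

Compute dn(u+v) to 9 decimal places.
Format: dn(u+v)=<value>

dn(u+v)=0.652832679

m = k² = 0.653130667225
D = 1 − m·sn²u·sn²v = 0.5682030332653606
dn(u+v) = (dn u·dn v − m·sn u·sn v·cn u·cn v)/D = 0.3709415086094537/0.5682030332653606 = 0.6528326793289355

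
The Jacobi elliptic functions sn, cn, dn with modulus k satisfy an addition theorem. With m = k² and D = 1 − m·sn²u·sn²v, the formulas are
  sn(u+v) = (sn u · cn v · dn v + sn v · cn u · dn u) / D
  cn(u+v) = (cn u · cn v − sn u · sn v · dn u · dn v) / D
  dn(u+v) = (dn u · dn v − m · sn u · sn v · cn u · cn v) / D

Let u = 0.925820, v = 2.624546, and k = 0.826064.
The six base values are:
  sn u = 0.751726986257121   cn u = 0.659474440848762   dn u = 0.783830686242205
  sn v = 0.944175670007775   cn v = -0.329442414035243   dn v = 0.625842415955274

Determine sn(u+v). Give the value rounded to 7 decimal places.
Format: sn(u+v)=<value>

m = k² = 0.682381732096
D = 1 − m·sn²u·sn²v = 0.6562416273871383
sn(u+v) = (sn u·cn v·dn v + sn v·cn u·dn u)/D = 0.3330694516223845/0.6562416273871383 = 0.5075408778143481

sn(u+v)=0.5075409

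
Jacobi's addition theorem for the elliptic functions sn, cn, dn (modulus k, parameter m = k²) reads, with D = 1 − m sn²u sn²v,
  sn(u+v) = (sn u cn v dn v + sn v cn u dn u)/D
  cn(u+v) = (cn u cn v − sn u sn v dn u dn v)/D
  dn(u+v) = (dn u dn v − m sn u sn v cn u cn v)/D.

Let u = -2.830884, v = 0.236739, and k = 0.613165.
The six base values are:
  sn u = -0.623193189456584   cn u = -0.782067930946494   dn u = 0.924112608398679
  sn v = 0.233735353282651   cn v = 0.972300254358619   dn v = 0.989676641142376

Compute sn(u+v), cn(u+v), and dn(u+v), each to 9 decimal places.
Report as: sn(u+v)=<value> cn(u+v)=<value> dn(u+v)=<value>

m = k² = 0.375971317225
D = 1 − m·sn²u·sn²v = 0.9920228286134432
sn(u+v) = (sn u·cn v·dn v + sn v·cn u·dn u)/D = -0.7686005969002109/0.9920228286134432 = -0.7747811589925697
cn(u+v) = (cn u·cn v − sn u·sn v·dn u·dn v)/D = -0.6271861086909183/0.9920228286134432 = -0.6322295118626861
dn(u+v) = (dn u·dn v − m·sn u·sn v·cn u·cn v)/D = 0.8729292129314795/0.9920228286134432 = 0.8799487146395394

sn(u+v)=-0.774781159 cn(u+v)=-0.632229512 dn(u+v)=0.879948715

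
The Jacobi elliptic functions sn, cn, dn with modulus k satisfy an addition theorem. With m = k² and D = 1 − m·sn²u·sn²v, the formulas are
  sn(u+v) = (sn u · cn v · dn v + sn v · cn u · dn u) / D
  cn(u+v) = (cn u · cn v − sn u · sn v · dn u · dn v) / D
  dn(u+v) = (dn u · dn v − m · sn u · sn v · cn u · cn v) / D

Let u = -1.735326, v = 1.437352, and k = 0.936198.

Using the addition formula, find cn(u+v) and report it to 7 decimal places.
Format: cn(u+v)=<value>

cn(u+v)=0.9570370

sn u = -0.9602964404420012, cn u = 0.2789816239009697, dn u = 0.4378919523623346
sn v = 0.9110149690124332, cn v = 0.4123732850649704, dn v = 0.522090010729153
m = k² = 0.876466695204
D = 1 − m·sn²u·sn²v = 0.3291937781759341
cn(u+v) = (cn u·cn v − sn u·sn v·dn u·dn v)/D = 0.3150506402461531/0.3291937781759341 = 0.9570370436277737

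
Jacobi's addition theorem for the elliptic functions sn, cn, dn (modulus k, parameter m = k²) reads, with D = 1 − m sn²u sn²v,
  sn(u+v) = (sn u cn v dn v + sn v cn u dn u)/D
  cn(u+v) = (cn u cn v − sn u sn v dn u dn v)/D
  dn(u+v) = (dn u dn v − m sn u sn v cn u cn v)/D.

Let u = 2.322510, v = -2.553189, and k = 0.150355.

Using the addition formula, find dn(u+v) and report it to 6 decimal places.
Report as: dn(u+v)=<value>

dn(u+v)=0.999409

sn u = 0.7413957562129317, cn u = -0.6710680536796959, dn u = 0.993767512352172
sn v = -0.5692620705735531, cn v = -0.8221561256880052, dn v = 0.996330322976314
m = k² = 0.022606626025
D = 1 − m·sn²u·sn²v = 0.9959731964969024
dn(u+v) = (dn u·dn v − m·sn u·sn v·cn u·cn v)/D = 0.995384743815024/0.9959731964969024 = 0.9994091681543759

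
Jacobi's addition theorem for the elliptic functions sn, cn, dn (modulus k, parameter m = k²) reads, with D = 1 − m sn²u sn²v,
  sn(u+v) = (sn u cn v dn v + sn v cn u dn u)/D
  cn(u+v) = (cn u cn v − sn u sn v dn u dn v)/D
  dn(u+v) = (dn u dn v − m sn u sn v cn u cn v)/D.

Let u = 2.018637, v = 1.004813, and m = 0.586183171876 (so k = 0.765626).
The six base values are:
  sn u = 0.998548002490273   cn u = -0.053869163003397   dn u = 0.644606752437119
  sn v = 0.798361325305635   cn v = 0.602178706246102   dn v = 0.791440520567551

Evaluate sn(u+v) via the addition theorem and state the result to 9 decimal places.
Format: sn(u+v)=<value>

sn(u+v)=0.714264395

m = k² = 0.586183171876
D = 1 − m·sn²u·sn²v = 0.6274623060341266
sn(u+v) = (sn u·cn v·dn v + sn v·cn u·dn u)/D = 0.4481739843064288/0.6274623060341266 = 0.7142643948432711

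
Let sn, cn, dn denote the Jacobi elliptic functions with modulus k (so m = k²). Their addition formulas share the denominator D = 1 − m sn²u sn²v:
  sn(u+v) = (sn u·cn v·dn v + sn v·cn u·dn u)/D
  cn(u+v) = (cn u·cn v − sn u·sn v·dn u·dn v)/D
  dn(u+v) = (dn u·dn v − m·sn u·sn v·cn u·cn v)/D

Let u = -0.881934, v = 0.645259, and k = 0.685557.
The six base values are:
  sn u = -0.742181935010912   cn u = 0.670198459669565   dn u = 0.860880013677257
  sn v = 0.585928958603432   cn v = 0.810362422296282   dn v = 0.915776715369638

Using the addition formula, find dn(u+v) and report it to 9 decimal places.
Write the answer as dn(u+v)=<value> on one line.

dn(u+v)=0.987107277

m = k² = 0.469988400249
D = 1 − m·sn²u·sn²v = 0.9111212734405273
dn(u+v) = (dn u·dn v − m·sn u·sn v·cn u·cn v)/D = 0.8993744391384529/0.9111212734405273 = 0.9871072768856371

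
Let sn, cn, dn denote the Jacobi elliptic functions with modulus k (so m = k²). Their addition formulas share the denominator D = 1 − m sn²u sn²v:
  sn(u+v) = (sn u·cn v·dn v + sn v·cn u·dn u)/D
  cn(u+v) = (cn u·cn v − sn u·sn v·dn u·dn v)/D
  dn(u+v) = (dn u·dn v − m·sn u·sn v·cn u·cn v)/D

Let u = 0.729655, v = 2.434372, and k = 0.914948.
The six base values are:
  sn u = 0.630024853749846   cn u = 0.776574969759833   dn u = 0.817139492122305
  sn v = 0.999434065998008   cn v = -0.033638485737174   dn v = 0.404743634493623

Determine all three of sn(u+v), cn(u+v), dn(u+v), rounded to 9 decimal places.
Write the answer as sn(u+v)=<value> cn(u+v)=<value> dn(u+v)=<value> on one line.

sn(u+v)=0.936446332 cn(u+v)=-0.350810871 dn(u+v)=0.515649374

m = k² = 0.837129842704
D = 1 − m·sn²u·sn²v = 0.6680929437148837
sn(u+v) = (sn u·cn v·dn v + sn v·cn u·dn u)/D = 0.6256331865437285/0.6680929437148837 = 0.9364463319503709
cn(u+v) = (cn u·cn v − sn u·sn v·dn u·dn v)/D = -0.2343742676506085/0.6680929437148837 = -0.3508108712350513
dn(u+v) = (dn u·dn v − m·sn u·sn v·cn u·cn v)/D = 0.3445017080062562/0.6680929437148837 = 0.5156493737094104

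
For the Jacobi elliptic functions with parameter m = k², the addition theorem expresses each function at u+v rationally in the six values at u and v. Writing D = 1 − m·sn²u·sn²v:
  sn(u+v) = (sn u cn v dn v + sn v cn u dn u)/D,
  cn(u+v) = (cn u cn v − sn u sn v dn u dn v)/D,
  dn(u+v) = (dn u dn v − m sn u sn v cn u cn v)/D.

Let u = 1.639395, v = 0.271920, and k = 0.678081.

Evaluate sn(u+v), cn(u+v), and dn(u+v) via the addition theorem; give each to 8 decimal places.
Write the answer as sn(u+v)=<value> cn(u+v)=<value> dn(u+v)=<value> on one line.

sn u = 0.9910175378093705, cn u = 0.1337319698286571, dn u = 0.7405600723485503
sn v = 0.2671210511291715, cn v = 0.9636629826052501, dn v = 0.9834592153958662
m = k² = 0.459793842561
D = 1 − m·sn²u·sn²v = 0.9677787739779447
sn(u+v) = (sn u·cn v·dn v + sn v·cn u·dn u)/D = 0.9656651018747896/0.9677787739779447 = 0.9978159552988881
cn(u+v) = (cn u·cn v − sn u·sn v·dn u·dn v)/D = -0.06392703953262692/0.9677787739779447 = -0.06605542635520108
dn(u+v) = (dn u·dn v − m·sn u·sn v·cn u·cn v)/D = 0.712624598310788/0.9677787739779447 = 0.7363507213344074

sn(u+v)=0.99781596 cn(u+v)=-0.06605543 dn(u+v)=0.73635072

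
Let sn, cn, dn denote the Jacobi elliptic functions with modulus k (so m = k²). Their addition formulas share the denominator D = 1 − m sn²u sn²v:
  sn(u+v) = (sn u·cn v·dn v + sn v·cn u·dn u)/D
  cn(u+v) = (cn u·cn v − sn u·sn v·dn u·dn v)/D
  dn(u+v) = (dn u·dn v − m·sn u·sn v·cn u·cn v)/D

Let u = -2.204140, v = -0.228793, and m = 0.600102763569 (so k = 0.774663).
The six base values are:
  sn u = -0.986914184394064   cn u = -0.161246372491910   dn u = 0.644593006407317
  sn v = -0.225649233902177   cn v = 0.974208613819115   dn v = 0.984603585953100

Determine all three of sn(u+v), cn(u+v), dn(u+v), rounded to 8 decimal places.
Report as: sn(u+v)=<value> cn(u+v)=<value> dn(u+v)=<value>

m = k² = 0.600102763569
D = 1 − m·sn²u·sn²v = 0.9702386837109153
sn(u+v) = (sn u·cn v·dn v + sn v·cn u·dn u)/D = -0.9232036645141301/0.9702386837109153 = -0.951522218206258
cn(u+v) = (cn u·cn v − sn u·sn v·dn u·dn v)/D = -0.2984260330413068/0.9702386837109153 = -0.3075800192792802
dn(u+v) = (dn u·dn v − m·sn u·sn v·cn u·cn v)/D = 0.6556618898192785/0.9702386837109153 = 0.675773807854722

sn(u+v)=-0.95152222 cn(u+v)=-0.30758002 dn(u+v)=0.67577381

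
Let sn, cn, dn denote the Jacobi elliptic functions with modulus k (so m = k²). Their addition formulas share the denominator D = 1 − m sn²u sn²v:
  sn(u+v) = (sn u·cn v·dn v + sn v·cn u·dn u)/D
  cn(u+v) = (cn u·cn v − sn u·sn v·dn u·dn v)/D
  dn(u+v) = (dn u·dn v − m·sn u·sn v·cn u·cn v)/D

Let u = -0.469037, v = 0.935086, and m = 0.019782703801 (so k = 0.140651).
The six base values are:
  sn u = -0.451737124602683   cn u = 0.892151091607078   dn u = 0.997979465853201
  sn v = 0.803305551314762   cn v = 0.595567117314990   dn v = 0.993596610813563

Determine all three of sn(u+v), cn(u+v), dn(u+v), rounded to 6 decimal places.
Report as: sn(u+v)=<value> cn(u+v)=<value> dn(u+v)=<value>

m = k² = 0.019782703801
D = 1 − m·sn²u·sn²v = 0.997394933876953
sn(u+v) = (sn u·cn v·dn v + sn v·cn u·dn u)/D = 0.4479048577605724/0.997394933876953 = 0.4490747271189064
cn(u+v) = (cn u·cn v − sn u·sn v·dn u·dn v)/D = 0.8911665907774443/0.997394933876953 = 0.8934942022548774
dn(u+v) = (dn u·dn v − m·sn u·sn v·cn u·cn v)/D = 0.9954033717974066/0.997394933876953 = 0.9980032362187714

sn(u+v)=0.449075 cn(u+v)=0.893494 dn(u+v)=0.998003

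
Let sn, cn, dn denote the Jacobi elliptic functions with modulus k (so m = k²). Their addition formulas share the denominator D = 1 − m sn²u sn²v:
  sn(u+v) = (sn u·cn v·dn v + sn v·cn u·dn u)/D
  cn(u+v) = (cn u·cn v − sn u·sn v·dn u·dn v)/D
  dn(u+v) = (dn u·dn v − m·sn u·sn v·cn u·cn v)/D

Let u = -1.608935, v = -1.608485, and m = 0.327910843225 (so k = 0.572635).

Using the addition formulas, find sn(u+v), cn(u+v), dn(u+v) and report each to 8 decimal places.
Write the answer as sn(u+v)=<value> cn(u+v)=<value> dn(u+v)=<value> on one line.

sn(u+v)=-0.24058389 cn(u+v)=-0.97062835 dn(u+v)=0.99046470

sn u = -0.9950231209297509, cn u = 0.09964431150456237, dn u = 0.8217937575023126
sn v = -0.9949862033796766, cn v = 0.1000122746671465, dn v = 0.8218084145687159
m = k² = 0.327910843225
D = 1 − m·sn²u·sn²v = 0.678592327126449
sn(u+v) = (sn u·cn v·dn v + sn v·cn u·dn u)/D = -0.1632583826022854/0.678592327126449 = -0.2405838912055129
cn(u+v) = (cn u·cn v − sn u·sn v·dn u·dn v)/D = -0.6586609499165525/0.678592327126449 = -0.9706283486960465
dn(u+v) = (dn u·dn v − m·sn u·sn v·cn u·cn v)/D = 0.6721217453143614/0.678592327126449 = 0.9904646994175609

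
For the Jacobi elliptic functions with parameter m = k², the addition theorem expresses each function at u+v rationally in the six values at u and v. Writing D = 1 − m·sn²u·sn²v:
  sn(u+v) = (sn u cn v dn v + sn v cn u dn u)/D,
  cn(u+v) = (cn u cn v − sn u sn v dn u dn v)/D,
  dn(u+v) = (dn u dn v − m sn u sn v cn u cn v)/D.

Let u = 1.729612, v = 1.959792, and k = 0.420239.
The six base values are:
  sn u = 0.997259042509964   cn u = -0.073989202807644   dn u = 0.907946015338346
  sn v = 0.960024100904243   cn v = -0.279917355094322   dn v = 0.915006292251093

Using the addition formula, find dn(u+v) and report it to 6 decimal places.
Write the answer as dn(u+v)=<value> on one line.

dn(u+v)=0.987051

m = k² = 0.176600817121
D = 1 − m·sn²u·sn²v = 0.8381275476291778
dn(u+v) = (dn u·dn v − m·sn u·sn v·cn u·cn v)/D = 0.8272746004063373/0.8381275476291778 = 0.9870509599003871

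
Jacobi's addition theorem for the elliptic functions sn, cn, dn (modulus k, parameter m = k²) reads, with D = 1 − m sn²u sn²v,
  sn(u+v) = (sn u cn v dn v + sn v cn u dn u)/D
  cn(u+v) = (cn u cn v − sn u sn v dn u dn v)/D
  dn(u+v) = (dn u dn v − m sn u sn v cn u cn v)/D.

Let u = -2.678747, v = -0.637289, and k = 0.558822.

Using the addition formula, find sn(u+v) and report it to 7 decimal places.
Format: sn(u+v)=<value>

sn u = -0.6765229440490829, cn u = -0.7364215546649633, dn u = 0.925782767698388
sn v = -0.5850355897729639, cn v = 0.81100761938406, dn v = 0.9450482946632577
m = k² = 0.312282027684
D = 1 − m·sn²u·sn²v = 0.9510811066290237
sn(u+v) = (sn u·cn v·dn v + sn v·cn u·dn u)/D = -0.1196575713117804/0.9510811066290237 = -0.1258121631034079

sn(u+v)=-0.1258122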